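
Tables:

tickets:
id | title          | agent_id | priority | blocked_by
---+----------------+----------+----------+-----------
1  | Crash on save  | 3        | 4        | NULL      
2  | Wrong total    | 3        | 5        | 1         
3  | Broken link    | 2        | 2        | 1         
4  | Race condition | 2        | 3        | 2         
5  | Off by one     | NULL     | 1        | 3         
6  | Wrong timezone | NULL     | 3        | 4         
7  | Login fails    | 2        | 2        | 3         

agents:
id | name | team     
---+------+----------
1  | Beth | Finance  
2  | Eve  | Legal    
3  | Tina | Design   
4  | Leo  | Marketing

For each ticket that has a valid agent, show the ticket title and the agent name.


INNER JOIN keeps only tickets rows whose agent_id matches an id in agents. Walk through each ticket:
  - ticket 1 (Crash on save): agent_id=3 -> matches Tina
  - ticket 2 (Wrong total): agent_id=3 -> matches Tina
  - ticket 3 (Broken link): agent_id=2 -> matches Eve
  - ticket 4 (Race condition): agent_id=2 -> matches Eve
  - ticket 5 (Off by one): agent_id=NULL, no match -> dropped
  - ticket 6 (Wrong timezone): agent_id=NULL, no match -> dropped
  - ticket 7 (Login fails): agent_id=2 -> matches Eve
So 2 of 7 rows are dropped.

SQL:
SELECT a.title, b.name AS agent
FROM tickets a
INNER JOIN agents b ON a.agent_id = b.id

Result:
title          | agent
---------------+------
Crash on save  | Tina 
Wrong total    | Tina 
Broken link    | Eve  
Race condition | Eve  
Login fails    | Eve  


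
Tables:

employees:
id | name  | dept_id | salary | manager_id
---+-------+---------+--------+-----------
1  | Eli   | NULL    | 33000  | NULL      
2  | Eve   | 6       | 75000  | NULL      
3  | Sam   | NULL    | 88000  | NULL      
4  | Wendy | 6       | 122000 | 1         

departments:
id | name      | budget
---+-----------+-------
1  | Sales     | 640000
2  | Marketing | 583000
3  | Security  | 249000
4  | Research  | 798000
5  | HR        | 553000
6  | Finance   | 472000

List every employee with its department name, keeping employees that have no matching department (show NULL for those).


LEFT JOIN keeps every row from employees (the left table); where dept_id has no match in departments, the department columns become NULL. Walk through each employee:
  - employee 1 (Eli): dept_id=NULL, no match -> kept with NULL
  - employee 2 (Eve): dept_id=6 -> matches Finance
  - employee 3 (Sam): dept_id=NULL, no match -> kept with NULL
  - employee 4 (Wendy): dept_id=6 -> matches Finance
All 4 rows appear; 2 have NULL department.

SQL:
SELECT a.name, b.name AS department
FROM employees a
LEFT JOIN departments b ON a.dept_id = b.id

Result:
name  | department
------+-----------
Eli   | NULL      
Eve   | Finance   
Sam   | NULL      
Wendy | Finance   


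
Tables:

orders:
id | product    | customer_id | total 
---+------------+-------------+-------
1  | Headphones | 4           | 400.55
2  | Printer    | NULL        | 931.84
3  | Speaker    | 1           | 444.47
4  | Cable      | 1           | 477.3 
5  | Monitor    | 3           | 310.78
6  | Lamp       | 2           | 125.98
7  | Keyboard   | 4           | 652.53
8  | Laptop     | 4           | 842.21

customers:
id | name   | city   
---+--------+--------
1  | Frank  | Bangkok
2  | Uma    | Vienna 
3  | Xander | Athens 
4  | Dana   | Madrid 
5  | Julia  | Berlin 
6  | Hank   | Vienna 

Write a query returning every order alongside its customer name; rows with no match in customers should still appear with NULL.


LEFT JOIN keeps every row from orders (the left table); where customer_id has no match in customers, the customer columns become NULL. Walk through each order:
  - order 1 (Headphones): customer_id=4 -> matches Dana
  - order 2 (Printer): customer_id=NULL, no match -> kept with NULL
  - order 3 (Speaker): customer_id=1 -> matches Frank
  - order 4 (Cable): customer_id=1 -> matches Frank
  - order 5 (Monitor): customer_id=3 -> matches Xander
  - order 6 (Lamp): customer_id=2 -> matches Uma
  - order 7 (Keyboard): customer_id=4 -> matches Dana
  - order 8 (Laptop): customer_id=4 -> matches Dana
All 8 rows appear; 1 has NULL customer.

SQL:
SELECT a.product, b.name AS customer
FROM orders a
LEFT JOIN customers b ON a.customer_id = b.id

Result:
product    | customer
-----------+---------
Headphones | Dana    
Printer    | NULL    
Speaker    | Frank   
Cable      | Frank   
Monitor    | Xander  
Lamp       | Uma     
Keyboard   | Dana    
Laptop     | Dana    


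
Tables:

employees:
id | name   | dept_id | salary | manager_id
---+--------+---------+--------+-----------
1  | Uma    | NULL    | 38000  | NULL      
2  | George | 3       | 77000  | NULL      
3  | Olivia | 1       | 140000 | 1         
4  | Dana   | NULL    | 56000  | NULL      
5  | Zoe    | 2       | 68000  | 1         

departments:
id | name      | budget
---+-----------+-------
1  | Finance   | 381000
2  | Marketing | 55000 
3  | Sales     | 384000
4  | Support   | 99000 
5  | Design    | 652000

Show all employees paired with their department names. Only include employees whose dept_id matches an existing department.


INNER JOIN keeps only employees rows whose dept_id matches an id in departments. Walk through each employee:
  - employee 1 (Uma): dept_id=NULL, no match -> dropped
  - employee 2 (George): dept_id=3 -> matches Sales
  - employee 3 (Olivia): dept_id=1 -> matches Finance
  - employee 4 (Dana): dept_id=NULL, no match -> dropped
  - employee 5 (Zoe): dept_id=2 -> matches Marketing
So 2 of 5 rows are dropped.

SQL:
SELECT a.name, b.name AS department
FROM employees a
INNER JOIN departments b ON a.dept_id = b.id

Result:
name   | department
-------+-----------
George | Sales     
Olivia | Finance   
Zoe    | Marketing 


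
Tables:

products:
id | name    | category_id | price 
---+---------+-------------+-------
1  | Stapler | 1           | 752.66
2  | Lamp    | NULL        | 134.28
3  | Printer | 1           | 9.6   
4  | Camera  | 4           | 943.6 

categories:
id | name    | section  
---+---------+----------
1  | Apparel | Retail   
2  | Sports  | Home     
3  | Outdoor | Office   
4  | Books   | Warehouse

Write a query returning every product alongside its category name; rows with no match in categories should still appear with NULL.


LEFT JOIN keeps every row from products (the left table); where category_id has no match in categories, the category columns become NULL. Walk through each product:
  - product 1 (Stapler): category_id=1 -> matches Apparel
  - product 2 (Lamp): category_id=NULL, no match -> kept with NULL
  - product 3 (Printer): category_id=1 -> matches Apparel
  - product 4 (Camera): category_id=4 -> matches Books
All 4 rows appear; 1 has NULL category.

SQL:
SELECT a.name, b.name AS category
FROM products a
LEFT JOIN categories b ON a.category_id = b.id

Result:
name    | category
--------+---------
Stapler | Apparel 
Lamp    | NULL    
Printer | Apparel 
Camera  | Books   


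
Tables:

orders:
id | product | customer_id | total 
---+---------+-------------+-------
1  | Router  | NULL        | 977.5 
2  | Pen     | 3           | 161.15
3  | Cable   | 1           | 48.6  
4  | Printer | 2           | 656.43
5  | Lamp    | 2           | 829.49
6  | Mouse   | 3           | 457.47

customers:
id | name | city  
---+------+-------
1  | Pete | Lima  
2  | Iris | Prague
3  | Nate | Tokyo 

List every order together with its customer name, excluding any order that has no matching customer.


INNER JOIN keeps only orders rows whose customer_id matches an id in customers. Walk through each order:
  - order 1 (Router): customer_id=NULL, no match -> dropped
  - order 2 (Pen): customer_id=3 -> matches Nate
  - order 3 (Cable): customer_id=1 -> matches Pete
  - order 4 (Printer): customer_id=2 -> matches Iris
  - order 5 (Lamp): customer_id=2 -> matches Iris
  - order 6 (Mouse): customer_id=3 -> matches Nate
So 1 of 6 rows is dropped.

SQL:
SELECT a.product, b.name AS customer
FROM orders a
INNER JOIN customers b ON a.customer_id = b.id

Result:
product | customer
--------+---------
Pen     | Nate    
Cable   | Pete    
Printer | Iris    
Lamp    | Iris    
Mouse   | Nate    


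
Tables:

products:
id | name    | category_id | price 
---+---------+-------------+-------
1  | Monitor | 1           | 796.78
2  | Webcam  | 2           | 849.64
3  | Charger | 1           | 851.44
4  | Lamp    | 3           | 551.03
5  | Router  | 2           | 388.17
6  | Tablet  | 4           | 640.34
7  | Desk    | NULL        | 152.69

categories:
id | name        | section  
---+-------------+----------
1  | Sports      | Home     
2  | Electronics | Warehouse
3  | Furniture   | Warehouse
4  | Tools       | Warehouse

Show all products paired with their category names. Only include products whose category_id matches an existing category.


INNER JOIN keeps only products rows whose category_id matches an id in categories. Walk through each product:
  - product 1 (Monitor): category_id=1 -> matches Sports
  - product 2 (Webcam): category_id=2 -> matches Electronics
  - product 3 (Charger): category_id=1 -> matches Sports
  - product 4 (Lamp): category_id=3 -> matches Furniture
  - product 5 (Router): category_id=2 -> matches Electronics
  - product 6 (Tablet): category_id=4 -> matches Tools
  - product 7 (Desk): category_id=NULL, no match -> dropped
So 1 of 7 rows is dropped.

SQL:
SELECT a.name, b.name AS category
FROM products a
INNER JOIN categories b ON a.category_id = b.id

Result:
name    | category   
--------+------------
Monitor | Sports     
Webcam  | Electronics
Charger | Sports     
Lamp    | Furniture  
Router  | Electronics
Tablet  | Tools      


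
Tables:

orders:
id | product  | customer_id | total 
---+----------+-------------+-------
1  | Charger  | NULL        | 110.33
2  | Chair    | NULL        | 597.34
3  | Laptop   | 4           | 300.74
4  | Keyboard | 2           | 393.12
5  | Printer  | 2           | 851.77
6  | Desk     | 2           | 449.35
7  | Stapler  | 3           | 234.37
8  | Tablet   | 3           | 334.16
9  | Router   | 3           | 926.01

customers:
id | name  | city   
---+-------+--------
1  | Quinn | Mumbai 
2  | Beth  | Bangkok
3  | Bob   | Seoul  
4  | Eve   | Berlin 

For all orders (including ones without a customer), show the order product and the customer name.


LEFT JOIN keeps every row from orders (the left table); where customer_id has no match in customers, the customer columns become NULL. Walk through each order:
  - order 1 (Charger): customer_id=NULL, no match -> kept with NULL
  - order 2 (Chair): customer_id=NULL, no match -> kept with NULL
  - order 3 (Laptop): customer_id=4 -> matches Eve
  - order 4 (Keyboard): customer_id=2 -> matches Beth
  - order 5 (Printer): customer_id=2 -> matches Beth
  - order 6 (Desk): customer_id=2 -> matches Beth
  - order 7 (Stapler): customer_id=3 -> matches Bob
  - order 8 (Tablet): customer_id=3 -> matches Bob
  - order 9 (Router): customer_id=3 -> matches Bob
All 9 rows appear; 2 have NULL customer.

SQL:
SELECT a.product, b.name AS customer
FROM orders a
LEFT JOIN customers b ON a.customer_id = b.id

Result:
product  | customer
---------+---------
Charger  | NULL    
Chair    | NULL    
Laptop   | Eve     
Keyboard | Beth    
Printer  | Beth    
Desk     | Beth    
Stapler  | Bob     
Tablet   | Bob     
Router   | Bob     


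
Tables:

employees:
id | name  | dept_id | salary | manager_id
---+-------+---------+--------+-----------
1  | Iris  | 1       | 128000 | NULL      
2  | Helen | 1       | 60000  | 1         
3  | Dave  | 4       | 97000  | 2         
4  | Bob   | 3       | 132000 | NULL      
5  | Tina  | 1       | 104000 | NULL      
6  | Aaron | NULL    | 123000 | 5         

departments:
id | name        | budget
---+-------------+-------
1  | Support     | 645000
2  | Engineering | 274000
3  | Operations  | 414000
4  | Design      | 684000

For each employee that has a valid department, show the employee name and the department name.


INNER JOIN keeps only employees rows whose dept_id matches an id in departments. Walk through each employee:
  - employee 1 (Iris): dept_id=1 -> matches Support
  - employee 2 (Helen): dept_id=1 -> matches Support
  - employee 3 (Dave): dept_id=4 -> matches Design
  - employee 4 (Bob): dept_id=3 -> matches Operations
  - employee 5 (Tina): dept_id=1 -> matches Support
  - employee 6 (Aaron): dept_id=NULL, no match -> dropped
So 1 of 6 rows is dropped.

SQL:
SELECT a.name, b.name AS department
FROM employees a
INNER JOIN departments b ON a.dept_id = b.id

Result:
name  | department
------+-----------
Iris  | Support   
Helen | Support   
Dave  | Design    
Bob   | Operations
Tina  | Support   


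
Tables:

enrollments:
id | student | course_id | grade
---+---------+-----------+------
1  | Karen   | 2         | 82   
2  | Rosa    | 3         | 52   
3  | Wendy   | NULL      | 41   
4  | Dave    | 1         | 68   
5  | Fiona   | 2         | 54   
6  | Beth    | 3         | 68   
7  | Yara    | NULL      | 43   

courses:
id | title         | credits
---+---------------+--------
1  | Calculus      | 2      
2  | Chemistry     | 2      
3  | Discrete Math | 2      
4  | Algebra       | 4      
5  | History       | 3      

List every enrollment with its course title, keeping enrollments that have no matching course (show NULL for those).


LEFT JOIN keeps every row from enrollments (the left table); where course_id has no match in courses, the course columns become NULL. Walk through each enrollment:
  - enrollment 1 (Karen): course_id=2 -> matches Chemistry
  - enrollment 2 (Rosa): course_id=3 -> matches Discrete Math
  - enrollment 3 (Wendy): course_id=NULL, no match -> kept with NULL
  - enrollment 4 (Dave): course_id=1 -> matches Calculus
  - enrollment 5 (Fiona): course_id=2 -> matches Chemistry
  - enrollment 6 (Beth): course_id=3 -> matches Discrete Math
  - enrollment 7 (Yara): course_id=NULL, no match -> kept with NULL
All 7 rows appear; 2 have NULL course.

SQL:
SELECT a.student, b.title AS course
FROM enrollments a
LEFT JOIN courses b ON a.course_id = b.id

Result:
student | course       
--------+--------------
Karen   | Chemistry    
Rosa    | Discrete Math
Wendy   | NULL         
Dave    | Calculus     
Fiona   | Chemistry    
Beth    | Discrete Math
Yara    | NULL         


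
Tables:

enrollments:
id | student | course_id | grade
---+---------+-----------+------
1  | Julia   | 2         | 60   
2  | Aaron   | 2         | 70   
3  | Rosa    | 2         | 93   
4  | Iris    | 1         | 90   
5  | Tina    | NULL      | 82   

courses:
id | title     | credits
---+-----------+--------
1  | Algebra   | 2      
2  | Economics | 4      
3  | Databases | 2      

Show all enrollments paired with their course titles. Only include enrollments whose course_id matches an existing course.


INNER JOIN keeps only enrollments rows whose course_id matches an id in courses. Walk through each enrollment:
  - enrollment 1 (Julia): course_id=2 -> matches Economics
  - enrollment 2 (Aaron): course_id=2 -> matches Economics
  - enrollment 3 (Rosa): course_id=2 -> matches Economics
  - enrollment 4 (Iris): course_id=1 -> matches Algebra
  - enrollment 5 (Tina): course_id=NULL, no match -> dropped
So 1 of 5 rows is dropped.

SQL:
SELECT a.student, b.title AS course
FROM enrollments a
INNER JOIN courses b ON a.course_id = b.id

Result:
student | course   
--------+----------
Julia   | Economics
Aaron   | Economics
Rosa    | Economics
Iris    | Algebra  


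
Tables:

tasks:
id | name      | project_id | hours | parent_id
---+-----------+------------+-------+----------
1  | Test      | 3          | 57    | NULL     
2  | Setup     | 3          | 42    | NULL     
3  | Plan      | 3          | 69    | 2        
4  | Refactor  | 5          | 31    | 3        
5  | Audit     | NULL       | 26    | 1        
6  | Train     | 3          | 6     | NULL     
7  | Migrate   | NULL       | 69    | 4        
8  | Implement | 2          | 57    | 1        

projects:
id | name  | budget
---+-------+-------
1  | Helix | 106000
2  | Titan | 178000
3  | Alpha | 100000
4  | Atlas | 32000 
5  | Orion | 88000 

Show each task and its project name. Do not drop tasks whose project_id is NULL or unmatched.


LEFT JOIN keeps every row from tasks (the left table); where project_id has no match in projects, the project columns become NULL. Walk through each task:
  - task 1 (Test): project_id=3 -> matches Alpha
  - task 2 (Setup): project_id=3 -> matches Alpha
  - task 3 (Plan): project_id=3 -> matches Alpha
  - task 4 (Refactor): project_id=5 -> matches Orion
  - task 5 (Audit): project_id=NULL, no match -> kept with NULL
  - task 6 (Train): project_id=3 -> matches Alpha
  - task 7 (Migrate): project_id=NULL, no match -> kept with NULL
  - task 8 (Implement): project_id=2 -> matches Titan
All 8 rows appear; 2 have NULL project.

SQL:
SELECT a.name, b.name AS project
FROM tasks a
LEFT JOIN projects b ON a.project_id = b.id

Result:
name      | project
----------+--------
Test      | Alpha  
Setup     | Alpha  
Plan      | Alpha  
Refactor  | Orion  
Audit     | NULL   
Train     | Alpha  
Migrate   | NULL   
Implement | Titan  


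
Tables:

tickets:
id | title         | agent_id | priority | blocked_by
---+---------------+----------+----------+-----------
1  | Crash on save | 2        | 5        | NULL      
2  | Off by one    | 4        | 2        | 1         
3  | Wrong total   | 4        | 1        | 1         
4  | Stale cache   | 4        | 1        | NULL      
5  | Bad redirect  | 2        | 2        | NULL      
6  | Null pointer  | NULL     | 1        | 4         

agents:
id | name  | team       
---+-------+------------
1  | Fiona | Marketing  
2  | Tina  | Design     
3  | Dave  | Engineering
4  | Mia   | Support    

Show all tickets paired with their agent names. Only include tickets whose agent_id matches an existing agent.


INNER JOIN keeps only tickets rows whose agent_id matches an id in agents. Walk through each ticket:
  - ticket 1 (Crash on save): agent_id=2 -> matches Tina
  - ticket 2 (Off by one): agent_id=4 -> matches Mia
  - ticket 3 (Wrong total): agent_id=4 -> matches Mia
  - ticket 4 (Stale cache): agent_id=4 -> matches Mia
  - ticket 5 (Bad redirect): agent_id=2 -> matches Tina
  - ticket 6 (Null pointer): agent_id=NULL, no match -> dropped
So 1 of 6 rows is dropped.

SQL:
SELECT a.title, b.name AS agent
FROM tickets a
INNER JOIN agents b ON a.agent_id = b.id

Result:
title         | agent
--------------+------
Crash on save | Tina 
Off by one    | Mia  
Wrong total   | Mia  
Stale cache   | Mia  
Bad redirect  | Tina 


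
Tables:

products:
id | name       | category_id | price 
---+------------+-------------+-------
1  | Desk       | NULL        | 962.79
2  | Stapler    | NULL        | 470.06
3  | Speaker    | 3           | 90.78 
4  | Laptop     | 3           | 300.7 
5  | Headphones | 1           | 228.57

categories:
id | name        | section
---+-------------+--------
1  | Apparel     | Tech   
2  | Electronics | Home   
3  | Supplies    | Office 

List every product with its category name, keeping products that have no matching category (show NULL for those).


LEFT JOIN keeps every row from products (the left table); where category_id has no match in categories, the category columns become NULL. Walk through each product:
  - product 1 (Desk): category_id=NULL, no match -> kept with NULL
  - product 2 (Stapler): category_id=NULL, no match -> kept with NULL
  - product 3 (Speaker): category_id=3 -> matches Supplies
  - product 4 (Laptop): category_id=3 -> matches Supplies
  - product 5 (Headphones): category_id=1 -> matches Apparel
All 5 rows appear; 2 have NULL category.

SQL:
SELECT a.name, b.name AS category
FROM products a
LEFT JOIN categories b ON a.category_id = b.id

Result:
name       | category
-----------+---------
Desk       | NULL    
Stapler    | NULL    
Speaker    | Supplies
Laptop     | Supplies
Headphones | Apparel 


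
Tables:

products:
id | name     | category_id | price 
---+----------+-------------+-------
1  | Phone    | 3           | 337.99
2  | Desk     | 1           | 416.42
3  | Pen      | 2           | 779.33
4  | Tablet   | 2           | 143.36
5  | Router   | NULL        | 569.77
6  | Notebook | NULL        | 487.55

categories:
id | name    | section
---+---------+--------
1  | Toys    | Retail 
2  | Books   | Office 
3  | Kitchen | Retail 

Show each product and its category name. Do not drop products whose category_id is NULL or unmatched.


LEFT JOIN keeps every row from products (the left table); where category_id has no match in categories, the category columns become NULL. Walk through each product:
  - product 1 (Phone): category_id=3 -> matches Kitchen
  - product 2 (Desk): category_id=1 -> matches Toys
  - product 3 (Pen): category_id=2 -> matches Books
  - product 4 (Tablet): category_id=2 -> matches Books
  - product 5 (Router): category_id=NULL, no match -> kept with NULL
  - product 6 (Notebook): category_id=NULL, no match -> kept with NULL
All 6 rows appear; 2 have NULL category.

SQL:
SELECT a.name, b.name AS category
FROM products a
LEFT JOIN categories b ON a.category_id = b.id

Result:
name     | category
---------+---------
Phone    | Kitchen 
Desk     | Toys    
Pen      | Books   
Tablet   | Books   
Router   | NULL    
Notebook | NULL    


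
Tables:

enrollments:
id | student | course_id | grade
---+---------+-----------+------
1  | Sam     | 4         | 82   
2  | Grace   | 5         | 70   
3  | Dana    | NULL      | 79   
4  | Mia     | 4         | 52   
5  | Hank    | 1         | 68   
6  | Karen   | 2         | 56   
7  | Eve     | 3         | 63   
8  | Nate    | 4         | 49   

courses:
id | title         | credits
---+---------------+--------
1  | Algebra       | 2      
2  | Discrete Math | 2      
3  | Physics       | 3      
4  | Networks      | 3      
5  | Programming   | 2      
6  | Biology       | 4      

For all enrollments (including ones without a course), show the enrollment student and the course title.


LEFT JOIN keeps every row from enrollments (the left table); where course_id has no match in courses, the course columns become NULL. Walk through each enrollment:
  - enrollment 1 (Sam): course_id=4 -> matches Networks
  - enrollment 2 (Grace): course_id=5 -> matches Programming
  - enrollment 3 (Dana): course_id=NULL, no match -> kept with NULL
  - enrollment 4 (Mia): course_id=4 -> matches Networks
  - enrollment 5 (Hank): course_id=1 -> matches Algebra
  - enrollment 6 (Karen): course_id=2 -> matches Discrete Math
  - enrollment 7 (Eve): course_id=3 -> matches Physics
  - enrollment 8 (Nate): course_id=4 -> matches Networks
All 8 rows appear; 1 has NULL course.

SQL:
SELECT a.student, b.title AS course
FROM enrollments a
LEFT JOIN courses b ON a.course_id = b.id

Result:
student | course       
--------+--------------
Sam     | Networks     
Grace   | Programming  
Dana    | NULL         
Mia     | Networks     
Hank    | Algebra      
Karen   | Discrete Math
Eve     | Physics      
Nate    | Networks     


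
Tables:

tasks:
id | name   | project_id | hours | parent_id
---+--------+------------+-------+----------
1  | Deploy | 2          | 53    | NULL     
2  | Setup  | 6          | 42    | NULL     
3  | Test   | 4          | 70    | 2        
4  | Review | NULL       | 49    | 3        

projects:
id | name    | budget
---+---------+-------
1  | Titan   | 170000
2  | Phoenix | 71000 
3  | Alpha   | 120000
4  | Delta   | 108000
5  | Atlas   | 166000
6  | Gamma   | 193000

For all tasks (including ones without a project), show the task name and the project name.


LEFT JOIN keeps every row from tasks (the left table); where project_id has no match in projects, the project columns become NULL. Walk through each task:
  - task 1 (Deploy): project_id=2 -> matches Phoenix
  - task 2 (Setup): project_id=6 -> matches Gamma
  - task 3 (Test): project_id=4 -> matches Delta
  - task 4 (Review): project_id=NULL, no match -> kept with NULL
All 4 rows appear; 1 has NULL project.

SQL:
SELECT a.name, b.name AS project
FROM tasks a
LEFT JOIN projects b ON a.project_id = b.id

Result:
name   | project
-------+--------
Deploy | Phoenix
Setup  | Gamma  
Test   | Delta  
Review | NULL   


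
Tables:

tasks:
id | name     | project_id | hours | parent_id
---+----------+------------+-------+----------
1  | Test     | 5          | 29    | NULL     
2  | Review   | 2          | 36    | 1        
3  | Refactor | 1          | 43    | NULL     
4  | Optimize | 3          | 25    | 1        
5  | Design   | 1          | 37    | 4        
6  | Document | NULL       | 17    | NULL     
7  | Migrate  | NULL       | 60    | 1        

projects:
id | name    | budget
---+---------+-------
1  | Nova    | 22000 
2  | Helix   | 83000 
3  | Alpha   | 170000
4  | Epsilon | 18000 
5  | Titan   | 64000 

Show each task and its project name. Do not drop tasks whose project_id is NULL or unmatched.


LEFT JOIN keeps every row from tasks (the left table); where project_id has no match in projects, the project columns become NULL. Walk through each task:
  - task 1 (Test): project_id=5 -> matches Titan
  - task 2 (Review): project_id=2 -> matches Helix
  - task 3 (Refactor): project_id=1 -> matches Nova
  - task 4 (Optimize): project_id=3 -> matches Alpha
  - task 5 (Design): project_id=1 -> matches Nova
  - task 6 (Document): project_id=NULL, no match -> kept with NULL
  - task 7 (Migrate): project_id=NULL, no match -> kept with NULL
All 7 rows appear; 2 have NULL project.

SQL:
SELECT a.name, b.name AS project
FROM tasks a
LEFT JOIN projects b ON a.project_id = b.id

Result:
name     | project
---------+--------
Test     | Titan  
Review   | Helix  
Refactor | Nova   
Optimize | Alpha  
Design   | Nova   
Document | NULL   
Migrate  | NULL   


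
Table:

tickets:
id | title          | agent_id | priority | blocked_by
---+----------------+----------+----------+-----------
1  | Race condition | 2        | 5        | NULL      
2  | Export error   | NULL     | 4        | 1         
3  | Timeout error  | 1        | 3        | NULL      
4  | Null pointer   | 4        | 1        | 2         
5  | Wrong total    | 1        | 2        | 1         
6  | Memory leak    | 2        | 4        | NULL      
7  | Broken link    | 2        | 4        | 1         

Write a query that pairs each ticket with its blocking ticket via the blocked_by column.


This is a self-join: tickets is joined to a second copy of itself, matching each row's blocked_by to another row's id. Use LEFT JOIN so rows with blocked_by=NULL are kept.
  - ticket 1 (Race condition): blocked_by=NULL -> NULL
  - ticket 2 (Export error): blocked_by=1 -> Race condition
  - ticket 3 (Timeout error): blocked_by=NULL -> NULL
  - ticket 4 (Null pointer): blocked_by=2 -> Export error
  - ticket 5 (Wrong total): blocked_by=1 -> Race condition
  - ticket 6 (Memory leak): blocked_by=NULL -> NULL
  - ticket 7 (Broken link): blocked_by=1 -> Race condition

SQL:
SELECT a.title AS item, b.title AS blocked_by
FROM tickets a
LEFT JOIN tickets b ON a.blocked_by = b.id

Result:
item           | blocked_by    
---------------+---------------
Race condition | NULL          
Export error   | Race condition
Timeout error  | NULL          
Null pointer   | Export error  
Wrong total    | Race condition
Memory leak    | NULL          
Broken link    | Race condition


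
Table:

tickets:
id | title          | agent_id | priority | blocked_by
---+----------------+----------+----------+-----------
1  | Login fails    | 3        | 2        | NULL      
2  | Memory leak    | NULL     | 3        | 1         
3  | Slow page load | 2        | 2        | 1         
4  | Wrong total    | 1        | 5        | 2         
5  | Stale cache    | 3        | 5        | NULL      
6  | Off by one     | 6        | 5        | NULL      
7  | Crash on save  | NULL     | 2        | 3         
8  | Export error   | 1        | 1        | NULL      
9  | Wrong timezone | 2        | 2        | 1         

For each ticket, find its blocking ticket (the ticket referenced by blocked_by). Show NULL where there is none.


This is a self-join: tickets is joined to a second copy of itself, matching each row's blocked_by to another row's id. Use LEFT JOIN so rows with blocked_by=NULL are kept.
  - ticket 1 (Login fails): blocked_by=NULL -> NULL
  - ticket 2 (Memory leak): blocked_by=1 -> Login fails
  - ticket 3 (Slow page load): blocked_by=1 -> Login fails
  - ticket 4 (Wrong total): blocked_by=2 -> Memory leak
  - ticket 5 (Stale cache): blocked_by=NULL -> NULL
  - ticket 6 (Off by one): blocked_by=NULL -> NULL
  - ticket 7 (Crash on save): blocked_by=3 -> Slow page load
  - ticket 8 (Export error): blocked_by=NULL -> NULL
  - ticket 9 (Wrong timezone): blocked_by=1 -> Login fails

SQL:
SELECT a.title AS item, b.title AS blocked_by
FROM tickets a
LEFT JOIN tickets b ON a.blocked_by = b.id

Result:
item           | blocked_by    
---------------+---------------
Login fails    | NULL          
Memory leak    | Login fails   
Slow page load | Login fails   
Wrong total    | Memory leak   
Stale cache    | NULL          
Off by one     | NULL          
Crash on save  | Slow page load
Export error   | NULL          
Wrong timezone | Login fails   


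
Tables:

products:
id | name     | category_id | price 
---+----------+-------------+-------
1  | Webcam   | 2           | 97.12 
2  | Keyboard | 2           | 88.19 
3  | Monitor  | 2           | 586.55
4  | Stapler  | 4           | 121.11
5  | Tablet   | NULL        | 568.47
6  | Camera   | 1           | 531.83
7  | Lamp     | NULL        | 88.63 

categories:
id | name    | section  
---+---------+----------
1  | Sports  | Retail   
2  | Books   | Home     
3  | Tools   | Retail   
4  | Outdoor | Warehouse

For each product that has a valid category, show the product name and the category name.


INNER JOIN keeps only products rows whose category_id matches an id in categories. Walk through each product:
  - product 1 (Webcam): category_id=2 -> matches Books
  - product 2 (Keyboard): category_id=2 -> matches Books
  - product 3 (Monitor): category_id=2 -> matches Books
  - product 4 (Stapler): category_id=4 -> matches Outdoor
  - product 5 (Tablet): category_id=NULL, no match -> dropped
  - product 6 (Camera): category_id=1 -> matches Sports
  - product 7 (Lamp): category_id=NULL, no match -> dropped
So 2 of 7 rows are dropped.

SQL:
SELECT a.name, b.name AS category
FROM products a
INNER JOIN categories b ON a.category_id = b.id

Result:
name     | category
---------+---------
Webcam   | Books   
Keyboard | Books   
Monitor  | Books   
Stapler  | Outdoor 
Camera   | Sports  


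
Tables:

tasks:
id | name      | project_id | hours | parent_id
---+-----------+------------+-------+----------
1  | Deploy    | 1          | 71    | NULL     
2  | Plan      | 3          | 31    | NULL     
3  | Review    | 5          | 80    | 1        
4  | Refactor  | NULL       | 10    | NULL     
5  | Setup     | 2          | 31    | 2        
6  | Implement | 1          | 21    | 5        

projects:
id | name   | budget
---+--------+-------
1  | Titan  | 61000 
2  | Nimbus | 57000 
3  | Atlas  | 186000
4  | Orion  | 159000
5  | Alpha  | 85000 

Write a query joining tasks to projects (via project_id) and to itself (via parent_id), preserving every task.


Two LEFT JOINs from the same base table tasks: one to projects via project_id, one to tasks itself via parent_id. Both are LEFT so every task is preserved.
Match against projects:
  - task 1 (Deploy): project_id=1 -> matches Titan
  - task 2 (Plan): project_id=3 -> matches Atlas
  - task 3 (Review): project_id=5 -> matches Alpha
  - task 4 (Refactor): project_id=NULL, no match -> kept with NULL
  - task 5 (Setup): project_id=2 -> matches Nimbus
  - task 6 (Implement): project_id=1 -> matches Titan
Match against tasks (self):
  - task 1 (Deploy): parent_id=NULL -> NULL
  - task 2 (Plan): parent_id=NULL -> NULL
  - task 3 (Review): parent_id=1 -> Deploy
  - task 4 (Refactor): parent_id=NULL -> NULL
  - task 5 (Setup): parent_id=2 -> Plan
  - task 6 (Implement): parent_id=5 -> Setup

SQL:
SELECT a.name, b.name AS project, c.name AS parent
FROM tasks a
LEFT JOIN projects b ON a.project_id = b.id
LEFT JOIN tasks c ON a.parent_id = c.id

Result:
name      | project | parent
----------+---------+-------
Deploy    | Titan   | NULL  
Plan      | Atlas   | NULL  
Review    | Alpha   | Deploy
Refactor  | NULL    | NULL  
Setup     | Nimbus  | Plan  
Implement | Titan   | Setup 


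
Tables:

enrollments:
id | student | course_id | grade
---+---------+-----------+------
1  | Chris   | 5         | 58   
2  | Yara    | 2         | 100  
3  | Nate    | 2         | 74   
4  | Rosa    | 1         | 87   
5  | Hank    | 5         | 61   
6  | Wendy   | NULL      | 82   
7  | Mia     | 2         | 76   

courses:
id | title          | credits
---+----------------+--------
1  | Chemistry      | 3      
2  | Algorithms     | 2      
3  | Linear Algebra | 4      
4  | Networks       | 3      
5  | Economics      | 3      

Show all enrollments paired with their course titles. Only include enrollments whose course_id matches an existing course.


INNER JOIN keeps only enrollments rows whose course_id matches an id in courses. Walk through each enrollment:
  - enrollment 1 (Chris): course_id=5 -> matches Economics
  - enrollment 2 (Yara): course_id=2 -> matches Algorithms
  - enrollment 3 (Nate): course_id=2 -> matches Algorithms
  - enrollment 4 (Rosa): course_id=1 -> matches Chemistry
  - enrollment 5 (Hank): course_id=5 -> matches Economics
  - enrollment 6 (Wendy): course_id=NULL, no match -> dropped
  - enrollment 7 (Mia): course_id=2 -> matches Algorithms
So 1 of 7 rows is dropped.

SQL:
SELECT a.student, b.title AS course
FROM enrollments a
INNER JOIN courses b ON a.course_id = b.id

Result:
student | course    
--------+-----------
Chris   | Economics 
Yara    | Algorithms
Nate    | Algorithms
Rosa    | Chemistry 
Hank    | Economics 
Mia     | Algorithms


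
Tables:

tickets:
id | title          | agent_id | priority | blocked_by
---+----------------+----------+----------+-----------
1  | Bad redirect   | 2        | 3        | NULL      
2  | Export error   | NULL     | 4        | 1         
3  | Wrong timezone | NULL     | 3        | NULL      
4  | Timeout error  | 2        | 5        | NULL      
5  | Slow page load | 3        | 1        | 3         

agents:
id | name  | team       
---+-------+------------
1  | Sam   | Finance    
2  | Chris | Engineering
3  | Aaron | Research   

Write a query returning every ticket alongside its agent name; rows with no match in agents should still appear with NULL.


LEFT JOIN keeps every row from tickets (the left table); where agent_id has no match in agents, the agent columns become NULL. Walk through each ticket:
  - ticket 1 (Bad redirect): agent_id=2 -> matches Chris
  - ticket 2 (Export error): agent_id=NULL, no match -> kept with NULL
  - ticket 3 (Wrong timezone): agent_id=NULL, no match -> kept with NULL
  - ticket 4 (Timeout error): agent_id=2 -> matches Chris
  - ticket 5 (Slow page load): agent_id=3 -> matches Aaron
All 5 rows appear; 2 have NULL agent.

SQL:
SELECT a.title, b.name AS agent
FROM tickets a
LEFT JOIN agents b ON a.agent_id = b.id

Result:
title          | agent
---------------+------
Bad redirect   | Chris
Export error   | NULL 
Wrong timezone | NULL 
Timeout error  | Chris
Slow page load | Aaron


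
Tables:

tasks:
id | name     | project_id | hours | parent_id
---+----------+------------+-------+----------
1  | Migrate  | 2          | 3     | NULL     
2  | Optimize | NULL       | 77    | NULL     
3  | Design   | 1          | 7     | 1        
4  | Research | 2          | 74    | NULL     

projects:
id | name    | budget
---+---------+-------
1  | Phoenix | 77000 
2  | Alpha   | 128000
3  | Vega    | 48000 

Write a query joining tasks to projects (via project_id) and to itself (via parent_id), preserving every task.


Two LEFT JOINs from the same base table tasks: one to projects via project_id, one to tasks itself via parent_id. Both are LEFT so every task is preserved.
Match against projects:
  - task 1 (Migrate): project_id=2 -> matches Alpha
  - task 2 (Optimize): project_id=NULL, no match -> kept with NULL
  - task 3 (Design): project_id=1 -> matches Phoenix
  - task 4 (Research): project_id=2 -> matches Alpha
Match against tasks (self):
  - task 1 (Migrate): parent_id=NULL -> NULL
  - task 2 (Optimize): parent_id=NULL -> NULL
  - task 3 (Design): parent_id=1 -> Migrate
  - task 4 (Research): parent_id=NULL -> NULL

SQL:
SELECT a.name, b.name AS project, c.name AS parent
FROM tasks a
LEFT JOIN projects b ON a.project_id = b.id
LEFT JOIN tasks c ON a.parent_id = c.id

Result:
name     | project | parent 
---------+---------+--------
Migrate  | Alpha   | NULL   
Optimize | NULL    | NULL   
Design   | Phoenix | Migrate
Research | Alpha   | NULL   


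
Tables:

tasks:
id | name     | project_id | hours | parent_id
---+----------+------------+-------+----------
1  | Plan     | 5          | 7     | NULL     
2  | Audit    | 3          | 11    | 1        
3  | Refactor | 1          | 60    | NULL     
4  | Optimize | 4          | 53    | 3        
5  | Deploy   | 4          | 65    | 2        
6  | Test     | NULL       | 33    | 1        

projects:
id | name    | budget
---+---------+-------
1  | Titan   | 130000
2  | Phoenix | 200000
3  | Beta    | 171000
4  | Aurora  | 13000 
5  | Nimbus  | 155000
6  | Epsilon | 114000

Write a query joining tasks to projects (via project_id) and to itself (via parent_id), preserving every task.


Two LEFT JOINs from the same base table tasks: one to projects via project_id, one to tasks itself via parent_id. Both are LEFT so every task is preserved.
Match against projects:
  - task 1 (Plan): project_id=5 -> matches Nimbus
  - task 2 (Audit): project_id=3 -> matches Beta
  - task 3 (Refactor): project_id=1 -> matches Titan
  - task 4 (Optimize): project_id=4 -> matches Aurora
  - task 5 (Deploy): project_id=4 -> matches Aurora
  - task 6 (Test): project_id=NULL, no match -> kept with NULL
Match against tasks (self):
  - task 1 (Plan): parent_id=NULL -> NULL
  - task 2 (Audit): parent_id=1 -> Plan
  - task 3 (Refactor): parent_id=NULL -> NULL
  - task 4 (Optimize): parent_id=3 -> Refactor
  - task 5 (Deploy): parent_id=2 -> Audit
  - task 6 (Test): parent_id=1 -> Plan

SQL:
SELECT a.name, b.name AS project, c.name AS parent
FROM tasks a
LEFT JOIN projects b ON a.project_id = b.id
LEFT JOIN tasks c ON a.parent_id = c.id

Result:
name     | project | parent  
---------+---------+---------
Plan     | Nimbus  | NULL    
Audit    | Beta    | Plan    
Refactor | Titan   | NULL    
Optimize | Aurora  | Refactor
Deploy   | Aurora  | Audit   
Test     | NULL    | Plan    


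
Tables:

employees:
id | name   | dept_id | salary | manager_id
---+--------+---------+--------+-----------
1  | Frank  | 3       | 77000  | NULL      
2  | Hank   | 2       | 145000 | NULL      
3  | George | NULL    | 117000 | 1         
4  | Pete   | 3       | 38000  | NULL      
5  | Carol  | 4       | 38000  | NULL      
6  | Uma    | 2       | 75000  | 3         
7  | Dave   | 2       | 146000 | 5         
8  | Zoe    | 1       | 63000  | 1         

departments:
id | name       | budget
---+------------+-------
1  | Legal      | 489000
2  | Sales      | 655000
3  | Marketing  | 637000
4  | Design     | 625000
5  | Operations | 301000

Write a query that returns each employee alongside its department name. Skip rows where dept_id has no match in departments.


INNER JOIN keeps only employees rows whose dept_id matches an id in departments. Walk through each employee:
  - employee 1 (Frank): dept_id=3 -> matches Marketing
  - employee 2 (Hank): dept_id=2 -> matches Sales
  - employee 3 (George): dept_id=NULL, no match -> dropped
  - employee 4 (Pete): dept_id=3 -> matches Marketing
  - employee 5 (Carol): dept_id=4 -> matches Design
  - employee 6 (Uma): dept_id=2 -> matches Sales
  - employee 7 (Dave): dept_id=2 -> matches Sales
  - employee 8 (Zoe): dept_id=1 -> matches Legal
So 1 of 8 rows is dropped.

SQL:
SELECT a.name, b.name AS department
FROM employees a
INNER JOIN departments b ON a.dept_id = b.id

Result:
name  | department
------+-----------
Frank | Marketing 
Hank  | Sales     
Pete  | Marketing 
Carol | Design    
Uma   | Sales     
Dave  | Sales     
Zoe   | Legal     


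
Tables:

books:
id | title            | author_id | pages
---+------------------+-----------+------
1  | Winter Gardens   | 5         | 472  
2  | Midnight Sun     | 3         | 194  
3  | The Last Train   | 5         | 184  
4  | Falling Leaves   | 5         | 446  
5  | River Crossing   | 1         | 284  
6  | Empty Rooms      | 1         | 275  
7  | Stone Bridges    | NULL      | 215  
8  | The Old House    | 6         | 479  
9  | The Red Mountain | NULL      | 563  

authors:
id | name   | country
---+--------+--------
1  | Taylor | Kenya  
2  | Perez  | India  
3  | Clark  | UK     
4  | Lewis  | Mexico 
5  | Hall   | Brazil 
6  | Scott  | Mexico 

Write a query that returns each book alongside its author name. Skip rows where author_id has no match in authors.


INNER JOIN keeps only books rows whose author_id matches an id in authors. Walk through each book:
  - book 1 (Winter Gardens): author_id=5 -> matches Hall
  - book 2 (Midnight Sun): author_id=3 -> matches Clark
  - book 3 (The Last Train): author_id=5 -> matches Hall
  - book 4 (Falling Leaves): author_id=5 -> matches Hall
  - book 5 (River Crossing): author_id=1 -> matches Taylor
  - book 6 (Empty Rooms): author_id=1 -> matches Taylor
  - book 7 (Stone Bridges): author_id=NULL, no match -> dropped
  - book 8 (The Old House): author_id=6 -> matches Scott
  - book 9 (The Red Mountain): author_id=NULL, no match -> dropped
So 2 of 9 rows are dropped.

SQL:
SELECT a.title, b.name AS author
FROM books a
INNER JOIN authors b ON a.author_id = b.id

Result:
title          | author
---------------+-------
Winter Gardens | Hall  
Midnight Sun   | Clark 
The Last Train | Hall  
Falling Leaves | Hall  
River Crossing | Taylor
Empty Rooms    | Taylor
The Old House  | Scott 
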